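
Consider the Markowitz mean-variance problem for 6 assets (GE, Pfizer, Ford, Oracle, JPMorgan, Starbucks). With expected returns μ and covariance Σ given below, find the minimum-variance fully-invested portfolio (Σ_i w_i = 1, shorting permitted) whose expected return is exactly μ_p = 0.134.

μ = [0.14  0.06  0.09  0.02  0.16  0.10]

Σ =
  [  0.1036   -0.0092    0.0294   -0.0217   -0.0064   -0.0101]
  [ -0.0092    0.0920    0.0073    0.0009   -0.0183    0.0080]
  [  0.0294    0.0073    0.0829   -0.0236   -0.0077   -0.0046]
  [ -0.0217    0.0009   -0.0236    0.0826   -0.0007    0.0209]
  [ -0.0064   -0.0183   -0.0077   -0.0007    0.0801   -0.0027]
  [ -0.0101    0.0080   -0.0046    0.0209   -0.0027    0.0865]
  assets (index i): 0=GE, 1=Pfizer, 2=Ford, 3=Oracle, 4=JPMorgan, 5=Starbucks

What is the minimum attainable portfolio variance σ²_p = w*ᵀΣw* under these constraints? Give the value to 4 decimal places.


0.0219

g=Σ⁻¹μ = [1.6012  1.1300  0.8960  0.6204  2.5161  1.2148]
h=Σ⁻¹𝟙 = [12.6392  13.7821  13.4103  17.0019  18.3821  8.9408]
a=μᵀg=0.909081  b=𝟙ᵀg=7.978583  c=𝟙ᵀh=84.156256  D=ac−b²=12.847051
λ₁=(c·0.134−b)/D = (84.156256·0.134−7.978583)/12.847051 = 0.256740
λ₂=(a−b·0.134)/D = (0.909081−7.978583·0.134)/12.847051 = -0.012458
w* = 0.256740·g + -0.012458·h:
  w_0 = 0.256740·1.6012 + -0.012458·12.6392 = 0.2536  (GE)
  w_1 = 0.256740·1.1300 + -0.012458·13.7821 = 0.1184  (Pfizer)
  w_2 = 0.256740·0.8960 + -0.012458·13.4103 = 0.0630  (Ford)
  w_3 = 0.256740·0.6204 + -0.012458·17.0019 = -0.0525  (Oracle)
  w_4 = 0.256740·2.5161 + -0.012458·18.3821 = 0.4170  (JPMorgan)
  w_5 = 0.256740·1.2148 + -0.012458·8.9408 = 0.2005  (Starbucks)
Σw_i=1.0000  μᵀw=0.1340
σ²=wᵀΣw=λ₁·μ_p+λ₂ = 0.256740·0.134 + -0.012458 = 0.021945 ≈ 0.0219


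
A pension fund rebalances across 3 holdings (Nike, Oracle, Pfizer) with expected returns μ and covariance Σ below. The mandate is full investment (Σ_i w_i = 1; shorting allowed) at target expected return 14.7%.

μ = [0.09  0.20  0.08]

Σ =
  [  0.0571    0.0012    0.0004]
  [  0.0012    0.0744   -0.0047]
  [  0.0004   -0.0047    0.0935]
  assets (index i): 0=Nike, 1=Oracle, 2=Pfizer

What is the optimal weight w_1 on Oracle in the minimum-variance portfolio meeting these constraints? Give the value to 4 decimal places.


0.5349

p=Σ⁻¹μ = [1.5120  2.7261  0.9862]
q=Σ⁻¹𝟙 = [17.1422  13.8795  11.3195]
a=μᵀp=0.760190  b=𝟙ᵀp=5.224247  c=𝟙ᵀq=42.341139  D=ac−b²=4.894542
λ₁=(c·0.147−b)/D = (42.341139·0.147−5.224247)/4.894542 = 0.204289
λ₂=(a−b·0.147)/D = (0.760190−5.224247·0.147)/4.894542 = -0.001588
w* = 0.204289·p + -0.001588·q:
  w_0 = 0.204289·1.5120 + -0.001588·17.1422 = 0.2817  (Nike)
  w_1 = 0.204289·2.7261 + -0.001588·13.8795 = 0.5349  (Oracle)
  w_2 = 0.204289·0.9862 + -0.001588·11.3195 = 0.1835  (Pfizer)
Σw_i=1.0000  μᵀw=0.1470
σ²=wᵀΣw=λ₁·μ_p+λ₂ = 0.204289·0.147 + -0.001588 = 0.028442 ≈ 0.0284


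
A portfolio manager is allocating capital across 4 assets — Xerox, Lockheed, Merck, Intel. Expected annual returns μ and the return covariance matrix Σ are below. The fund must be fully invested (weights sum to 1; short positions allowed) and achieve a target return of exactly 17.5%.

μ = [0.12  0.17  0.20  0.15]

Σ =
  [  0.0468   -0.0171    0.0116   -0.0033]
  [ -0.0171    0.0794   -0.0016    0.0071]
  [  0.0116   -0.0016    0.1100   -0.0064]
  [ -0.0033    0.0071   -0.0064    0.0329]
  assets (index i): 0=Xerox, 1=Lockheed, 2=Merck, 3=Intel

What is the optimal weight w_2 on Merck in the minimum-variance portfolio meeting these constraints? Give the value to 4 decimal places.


p=Σ⁻¹μ = [3.3626  2.4801  1.7735  4.7063]
q=Σ⁻¹𝟙 = [27.3169  15.8431  8.2631  31.3235]
a=μᵀp=1.885776  b=𝟙ᵀp=12.322514  c=𝟙ᵀq=82.746694  D=ac−b²=4.197404
λ₁=(c·0.175−b)/D = (82.746694·0.175−12.322514)/4.197404 = 0.514165
λ₂=(a−b·0.175)/D = (1.885776−12.322514·0.175)/4.197404 = -0.064484
w* = 0.514165·p + -0.064484·q:
  w_0 = 0.514165·3.3626 + -0.064484·27.3169 = -0.0326  (Xerox)
  w_1 = 0.514165·2.4801 + -0.064484·15.8431 = 0.2536  (Lockheed)
  w_2 = 0.514165·1.7735 + -0.064484·8.2631 = 0.3790  (Merck)
  w_3 = 0.514165·4.7063 + -0.064484·31.3235 = 0.4000  (Intel)
Σw_i=1.0000  μᵀw=0.1750
σ²=wᵀΣw=λ₁·μ_p+λ₂ = 0.514165·0.175 + -0.064484 = 0.025495 ≈ 0.0255

0.3790


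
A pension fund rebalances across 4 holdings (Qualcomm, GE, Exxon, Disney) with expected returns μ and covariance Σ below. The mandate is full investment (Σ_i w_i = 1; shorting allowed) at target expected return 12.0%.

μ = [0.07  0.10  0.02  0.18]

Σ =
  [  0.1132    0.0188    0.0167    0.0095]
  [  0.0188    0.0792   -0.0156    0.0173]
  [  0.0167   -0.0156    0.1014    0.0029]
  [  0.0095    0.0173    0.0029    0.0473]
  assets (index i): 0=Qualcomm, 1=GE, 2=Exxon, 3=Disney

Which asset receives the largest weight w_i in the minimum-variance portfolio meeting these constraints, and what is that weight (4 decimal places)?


g=Σ⁻¹μ = [0.2236  0.4509  0.1272  3.5879]
h=Σ⁻¹𝟙 = [4.2979  10.1452  10.2590  15.9388]
a=μᵀg=0.709103  b=𝟙ᵀg=4.389544  c=𝟙ᵀh=40.640984  D=ac−b²=9.550539
λ₁=(c·0.120−b)/D = (40.640984·0.120−4.389544)/9.550539 = 0.051031
λ₂=(a−b·0.120)/D = (0.709103−4.389544·0.120)/9.550539 = 0.019094
w* = 0.051031·g + 0.019094·h:
  w_0 = 0.051031·0.2236 + 0.019094·4.2979 = 0.0935  (Qualcomm)
  w_1 = 0.051031·0.4509 + 0.019094·10.1452 = 0.2167  (GE)
  w_2 = 0.051031·0.1272 + 0.019094·10.2590 = 0.2024  (Exxon)
  w_3 = 0.051031·3.5879 + 0.019094·15.9388 = 0.4874  (Disney)
Σw_i=1.0000  μᵀw=0.1200
σ²=wᵀΣw=λ₁·μ_p+λ₂ = 0.051031·0.120 + 0.019094 = 0.025218 ≈ 0.0252

Disney (0.4874)


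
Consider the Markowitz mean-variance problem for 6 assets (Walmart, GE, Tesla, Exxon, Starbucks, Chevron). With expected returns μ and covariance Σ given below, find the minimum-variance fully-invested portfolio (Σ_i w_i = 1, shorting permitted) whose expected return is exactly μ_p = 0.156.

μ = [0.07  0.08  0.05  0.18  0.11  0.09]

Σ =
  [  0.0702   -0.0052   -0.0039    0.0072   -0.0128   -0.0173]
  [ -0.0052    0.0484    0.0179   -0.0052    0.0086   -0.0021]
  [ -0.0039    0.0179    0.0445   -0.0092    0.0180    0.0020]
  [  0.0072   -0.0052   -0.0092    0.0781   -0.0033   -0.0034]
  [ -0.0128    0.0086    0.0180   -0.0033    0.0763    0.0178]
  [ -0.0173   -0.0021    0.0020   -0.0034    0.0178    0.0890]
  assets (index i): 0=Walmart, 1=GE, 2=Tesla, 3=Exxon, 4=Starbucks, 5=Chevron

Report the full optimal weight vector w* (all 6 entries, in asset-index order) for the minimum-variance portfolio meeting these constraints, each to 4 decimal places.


0.0359  0.2248  -0.2325  0.6018  0.2754  0.0946

u=Σ⁻¹μ = [1.4072  1.7099  0.5310  2.4527  1.1933  1.1682]
v=Σ⁻¹𝟙 = [19.8435  17.5381  16.4163  15.0266  7.9404  14.1241]
a=μᵀu=0.939732  b=𝟙ᵀu=8.462319  c=𝟙ᵀv=90.889075  D=ac−b²=13.800532
λ₁=(c·0.156−b)/D = (90.889075·0.156−8.462319)/13.800532 = 0.414214
λ₂=(a−b·0.156)/D = (0.939732−8.462319·0.156)/13.800532 = -0.027563
w* = 0.414214·u + -0.027563·v:
  w_0 = 0.414214·1.4072 + -0.027563·19.8435 = 0.0359  (Walmart)
  w_1 = 0.414214·1.7099 + -0.027563·17.5381 = 0.2248  (GE)
  w_2 = 0.414214·0.5310 + -0.027563·16.4163 = -0.2325  (Tesla)
  w_3 = 0.414214·2.4527 + -0.027563·15.0266 = 0.6018  (Exxon)
  w_4 = 0.414214·1.1933 + -0.027563·7.9404 = 0.2754  (Starbucks)
  w_5 = 0.414214·1.1682 + -0.027563·14.1241 = 0.0946  (Chevron)
Σw_i=1.0000  μᵀw=0.1560
σ²=wᵀΣw=λ₁·μ_p+λ₂ = 0.414214·0.156 + -0.027563 = 0.037054 ≈ 0.0371


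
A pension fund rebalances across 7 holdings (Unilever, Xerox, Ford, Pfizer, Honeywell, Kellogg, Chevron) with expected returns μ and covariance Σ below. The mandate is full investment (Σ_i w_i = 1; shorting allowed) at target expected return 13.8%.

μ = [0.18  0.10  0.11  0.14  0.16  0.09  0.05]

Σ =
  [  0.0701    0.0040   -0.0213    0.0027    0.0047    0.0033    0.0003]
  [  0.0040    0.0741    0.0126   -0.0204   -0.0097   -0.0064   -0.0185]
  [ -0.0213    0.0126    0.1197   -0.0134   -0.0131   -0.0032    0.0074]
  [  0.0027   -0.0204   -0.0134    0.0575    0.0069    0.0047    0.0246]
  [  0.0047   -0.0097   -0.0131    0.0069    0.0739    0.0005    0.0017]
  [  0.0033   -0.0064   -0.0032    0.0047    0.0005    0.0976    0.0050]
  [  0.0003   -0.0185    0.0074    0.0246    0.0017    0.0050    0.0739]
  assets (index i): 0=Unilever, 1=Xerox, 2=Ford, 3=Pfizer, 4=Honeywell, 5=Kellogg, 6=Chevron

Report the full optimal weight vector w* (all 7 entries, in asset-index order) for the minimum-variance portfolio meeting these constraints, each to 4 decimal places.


0.2053  0.1672  0.1405  0.2472  0.1772  0.0696  -0.0070

x=Σ⁻¹μ = [2.6819  2.1124  1.8173  3.2067  2.2925  0.8719  -0.1667]
y=Σ⁻¹𝟙 = [14.4335  21.5710  12.2779  20.3494  15.4276  10.0120  9.8375]
a=μᵀx=1.779754  b=𝟙ᵀx=12.815998  c=𝟙ᵀy=103.908997  D=ac−b²=20.682627
λ₁=(c·0.138−b)/D = (103.908997·0.138−12.815998)/20.682627 = 0.073658
λ₂=(a−b·0.138)/D = (1.779754−12.815998·0.138)/20.682627 = 0.000539
w* = 0.073658·x + 0.000539·y:
  w_0 = 0.073658·2.6819 + 0.000539·14.4335 = 0.2053  (Unilever)
  w_1 = 0.073658·2.1124 + 0.000539·21.5710 = 0.1672  (Xerox)
  w_2 = 0.073658·1.8173 + 0.000539·12.2779 = 0.1405  (Ford)
  w_3 = 0.073658·3.2067 + 0.000539·20.3494 = 0.2472  (Pfizer)
  w_4 = 0.073658·2.2925 + 0.000539·15.4276 = 0.1772  (Honeywell)
  w_5 = 0.073658·0.8719 + 0.000539·10.0120 = 0.0696  (Kellogg)
  w_6 = 0.073658·-0.1667 + 0.000539·9.8375 = -0.0070  (Chevron)
Σw_i=1.0000  μᵀw=0.1380
σ²=wᵀΣw=λ₁·μ_p+λ₂ = 0.073658·0.138 + 0.000539 = 0.010704 ≈ 0.0107


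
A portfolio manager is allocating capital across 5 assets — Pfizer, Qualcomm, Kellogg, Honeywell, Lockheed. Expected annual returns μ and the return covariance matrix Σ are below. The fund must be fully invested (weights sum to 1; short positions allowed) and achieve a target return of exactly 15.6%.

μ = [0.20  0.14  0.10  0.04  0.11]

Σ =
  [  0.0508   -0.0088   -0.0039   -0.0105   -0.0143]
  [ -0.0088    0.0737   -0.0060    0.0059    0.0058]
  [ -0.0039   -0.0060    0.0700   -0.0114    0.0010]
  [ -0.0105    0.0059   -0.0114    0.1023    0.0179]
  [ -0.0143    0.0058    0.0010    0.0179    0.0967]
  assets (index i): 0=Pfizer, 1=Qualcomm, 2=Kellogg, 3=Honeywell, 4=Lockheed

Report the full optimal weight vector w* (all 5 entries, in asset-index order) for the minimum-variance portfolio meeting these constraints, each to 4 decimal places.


x=Σ⁻¹μ = [5.1207  2.4928  2.0220  0.7197  1.5911]
y=Σ⁻¹𝟙 = [29.7394  16.8292  19.1805  12.0159  11.3071]
a=μᵀx=1.779155  b=𝟙ᵀx=11.946435  c=𝟙ᵀy=89.072136  D=ac−b²=15.755857
λ₁=(c·0.156−b)/D = (89.072136·0.156−11.946435)/15.755857 = 0.123689
λ₂=(a−b·0.156)/D = (1.779155−11.946435·0.156)/15.755857 = -0.005362
w* = 0.123689·x + -0.005362·y:
  w_0 = 0.123689·5.1207 + -0.005362·29.7394 = 0.4739  (Pfizer)
  w_1 = 0.123689·2.4928 + -0.005362·16.8292 = 0.2181  (Qualcomm)
  w_2 = 0.123689·2.0220 + -0.005362·19.1805 = 0.1472  (Kellogg)
  w_3 = 0.123689·0.7197 + -0.005362·12.0159 = 0.0246  (Honeywell)
  w_4 = 0.123689·1.5911 + -0.005362·11.3071 = 0.1362  (Lockheed)
Σw_i=1.0000  μᵀw=0.1560
σ²=wᵀΣw=λ₁·μ_p+λ₂ = 0.123689·0.156 + -0.005362 = 0.013933 ≈ 0.0139

0.4739  0.2181  0.1472  0.0246  0.1362


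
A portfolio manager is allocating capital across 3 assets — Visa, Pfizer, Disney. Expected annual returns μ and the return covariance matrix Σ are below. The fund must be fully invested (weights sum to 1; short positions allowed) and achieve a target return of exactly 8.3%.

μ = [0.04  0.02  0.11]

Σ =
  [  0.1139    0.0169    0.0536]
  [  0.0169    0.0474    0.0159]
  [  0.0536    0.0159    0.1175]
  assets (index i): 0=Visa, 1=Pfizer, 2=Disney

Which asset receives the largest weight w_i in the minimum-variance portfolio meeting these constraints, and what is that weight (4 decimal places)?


u=Σ⁻¹μ = [-0.1289  0.1405  0.9760]
v=Σ⁻¹𝟙 = [4.1134  18.2327  4.1670]
a=μᵀu=0.105010  b=𝟙ᵀu=0.987559  c=𝟙ᵀv=26.513065  D=ac−b²=1.808866
λ₁=(c·0.083−b)/D = (26.513065·0.083−0.987559)/1.808866 = 0.670600
λ₂=(a−b·0.083)/D = (0.105010−0.987559·0.083)/1.808866 = 0.012739
w* = 0.670600·u + 0.012739·v:
  w_0 = 0.670600·-0.1289 + 0.012739·4.1134 = -0.0341  (Visa)
  w_1 = 0.670600·0.1405 + 0.012739·18.2327 = 0.3265  (Pfizer)
  w_2 = 0.670600·0.9760 + 0.012739·4.1670 = 0.7076  (Disney)
Σw_i=1.0000  μᵀw=0.0830
σ²=wᵀΣw=λ₁·μ_p+λ₂ = 0.670600·0.083 + 0.012739 = 0.068399 ≈ 0.0684

Disney (0.7076)


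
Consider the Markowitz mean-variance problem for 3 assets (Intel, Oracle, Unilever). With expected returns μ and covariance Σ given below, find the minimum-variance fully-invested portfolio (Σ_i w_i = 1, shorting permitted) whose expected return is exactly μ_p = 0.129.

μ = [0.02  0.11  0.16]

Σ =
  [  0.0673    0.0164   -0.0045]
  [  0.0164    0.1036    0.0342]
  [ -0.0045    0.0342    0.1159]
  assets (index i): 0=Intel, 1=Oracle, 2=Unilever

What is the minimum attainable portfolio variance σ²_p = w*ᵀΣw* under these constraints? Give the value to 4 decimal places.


x=Σ⁻¹μ = [0.2244  0.6289  1.2036]
y=Σ⁻¹𝟙 = [14.1958  4.8472  7.7490]
a=μᵀx=0.266250  b=𝟙ᵀx=2.056947  c=𝟙ᵀy=26.791985  D=ac−b²=2.902328
λ₁=(c·0.129−b)/D = (26.791985·0.129−2.056947)/2.902328 = 0.482102
λ₂=(a−b·0.129)/D = (0.266250−2.056947·0.129)/2.902328 = 0.000311
w* = 0.482102·x + 0.000311·y:
  w_0 = 0.482102·0.2244 + 0.000311·14.1958 = 0.1126  (Intel)
  w_1 = 0.482102·0.6289 + 0.000311·4.8472 = 0.3047  (Oracle)
  w_2 = 0.482102·1.2036 + 0.000311·7.7490 = 0.5827  (Unilever)
Σw_i=1.0000  μᵀw=0.1290
σ²=wᵀΣw=λ₁·μ_p+λ₂ = 0.482102·0.129 + 0.000311 = 0.062503 ≈ 0.0625

0.0625


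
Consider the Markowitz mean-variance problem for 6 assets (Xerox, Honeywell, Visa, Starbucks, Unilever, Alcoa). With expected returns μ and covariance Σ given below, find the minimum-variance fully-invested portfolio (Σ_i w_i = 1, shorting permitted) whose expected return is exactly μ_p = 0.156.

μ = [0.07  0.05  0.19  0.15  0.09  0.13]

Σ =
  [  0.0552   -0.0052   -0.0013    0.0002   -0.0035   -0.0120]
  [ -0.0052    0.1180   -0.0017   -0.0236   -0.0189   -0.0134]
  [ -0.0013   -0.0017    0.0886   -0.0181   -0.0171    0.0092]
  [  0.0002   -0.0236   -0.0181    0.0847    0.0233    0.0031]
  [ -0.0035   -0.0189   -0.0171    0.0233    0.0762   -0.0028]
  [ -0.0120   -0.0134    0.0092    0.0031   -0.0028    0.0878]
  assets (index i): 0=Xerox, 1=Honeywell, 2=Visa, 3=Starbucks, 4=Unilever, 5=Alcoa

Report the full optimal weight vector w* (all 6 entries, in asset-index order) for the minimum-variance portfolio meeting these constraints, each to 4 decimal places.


0.0154  0.0359  0.4303  0.3269  0.0641  0.1274

u=Σ⁻¹μ = [1.9227  1.4484  2.8060  2.2619  1.6271  1.6425]
v=Σ⁻¹𝟙 = [24.7017  17.4701  16.8967  14.5588  18.5095  15.7376]
a=μᵀu=1.439399  b=𝟙ᵀu=11.708564  c=𝟙ᵀv=107.874411  D=ac−b²=18.183831
λ₁=(c·0.156−b)/D = (107.874411·0.156−11.708564)/18.183831 = 0.281560
λ₂=(a−b·0.156)/D = (1.439399−11.708564·0.156)/18.183831 = -0.021290
w* = 0.281560·u + -0.021290·v:
  w_0 = 0.281560·1.9227 + -0.021290·24.7017 = 0.0154  (Xerox)
  w_1 = 0.281560·1.4484 + -0.021290·17.4701 = 0.0359  (Honeywell)
  w_2 = 0.281560·2.8060 + -0.021290·16.8967 = 0.4303  (Visa)
  w_3 = 0.281560·2.2619 + -0.021290·14.5588 = 0.3269  (Starbucks)
  w_4 = 0.281560·1.6271 + -0.021290·18.5095 = 0.0641  (Unilever)
  w_5 = 0.281560·1.6425 + -0.021290·15.7376 = 0.1274  (Alcoa)
Σw_i=1.0000  μᵀw=0.1560
σ²=wᵀΣw=λ₁·μ_p+λ₂ = 0.281560·0.156 + -0.021290 = 0.022633 ≈ 0.0226


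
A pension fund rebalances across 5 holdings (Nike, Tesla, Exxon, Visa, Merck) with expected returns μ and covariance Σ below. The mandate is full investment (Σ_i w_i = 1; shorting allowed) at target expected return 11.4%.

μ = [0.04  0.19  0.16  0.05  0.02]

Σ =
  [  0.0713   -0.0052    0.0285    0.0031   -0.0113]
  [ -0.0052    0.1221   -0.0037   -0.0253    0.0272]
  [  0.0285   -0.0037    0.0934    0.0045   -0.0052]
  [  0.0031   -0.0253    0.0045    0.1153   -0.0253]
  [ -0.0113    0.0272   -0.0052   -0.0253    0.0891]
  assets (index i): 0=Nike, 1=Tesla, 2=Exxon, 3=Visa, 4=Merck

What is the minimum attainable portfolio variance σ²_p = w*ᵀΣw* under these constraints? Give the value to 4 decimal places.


x=Σ⁻¹μ = [-0.0475  1.7642  1.7610  0.7525  -0.0037]
y=Σ⁻¹𝟙 = [13.5360  8.4630  7.0882  13.0669  14.4805]
a=μᵀx=0.652604  b=𝟙ᵀx=4.226478  c=𝟙ᵀy=56.634611  D=ac−b²=19.096874
λ₁=(c·0.114−b)/D = (56.634611·0.114−4.226478)/19.096874 = 0.116766
λ₂=(a−b·0.114)/D = (0.652604−4.226478·0.114)/19.096874 = 0.008943
w* = 0.116766·x + 0.008943·y:
  w_0 = 0.116766·-0.0475 + 0.008943·13.5360 = 0.1155  (Nike)
  w_1 = 0.116766·1.7642 + 0.008943·8.4630 = 0.2817  (Tesla)
  w_2 = 0.116766·1.7610 + 0.008943·7.0882 = 0.2690  (Exxon)
  w_3 = 0.116766·0.7525 + 0.008943·13.0669 = 0.2047  (Visa)
  w_4 = 0.116766·-0.0037 + 0.008943·14.4805 = 0.1291  (Merck)
Σw_i=1.0000  μᵀw=0.1140
σ²=wᵀΣw=λ₁·μ_p+λ₂ = 0.116766·0.114 + 0.008943 = 0.022254 ≈ 0.0223

0.0223


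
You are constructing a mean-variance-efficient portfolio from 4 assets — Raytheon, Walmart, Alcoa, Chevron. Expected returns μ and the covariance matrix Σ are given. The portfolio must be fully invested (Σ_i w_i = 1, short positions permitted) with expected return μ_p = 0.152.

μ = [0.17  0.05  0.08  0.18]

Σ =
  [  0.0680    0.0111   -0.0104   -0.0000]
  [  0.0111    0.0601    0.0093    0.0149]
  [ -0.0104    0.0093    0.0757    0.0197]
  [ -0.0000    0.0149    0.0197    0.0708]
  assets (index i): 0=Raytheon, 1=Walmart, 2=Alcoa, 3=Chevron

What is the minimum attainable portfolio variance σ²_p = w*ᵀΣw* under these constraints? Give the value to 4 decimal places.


u=Σ⁻¹μ = [2.6941  -0.3895  0.8536  2.3868]
v=Σ⁻¹𝟙 = [14.8888  9.8954  11.7575  8.7703]
a=μᵀu=0.936447  b=𝟙ᵀu=5.545118  c=𝟙ᵀv=45.311967  D=ac−b²=11.683917
λ₁=(c·0.152−b)/D = (45.311967·0.152−5.545118)/11.683917 = 0.114885
λ₂=(a−b·0.152)/D = (0.936447−5.545118·0.152)/11.683917 = 0.008010
w* = 0.114885·u + 0.008010·v:
  w_0 = 0.114885·2.6941 + 0.008010·14.8888 = 0.4288  (Raytheon)
  w_1 = 0.114885·-0.3895 + 0.008010·9.8954 = 0.0345  (Walmart)
  w_2 = 0.114885·0.8536 + 0.008010·11.7575 = 0.1922  (Alcoa)
  w_3 = 0.114885·2.3868 + 0.008010·8.7703 = 0.3445  (Chevron)
Σw_i=1.0000  μᵀw=0.1520
σ²=wᵀΣw=λ₁·μ_p+λ₂ = 0.114885·0.152 + 0.008010 = 0.025473 ≈ 0.0255

0.0255


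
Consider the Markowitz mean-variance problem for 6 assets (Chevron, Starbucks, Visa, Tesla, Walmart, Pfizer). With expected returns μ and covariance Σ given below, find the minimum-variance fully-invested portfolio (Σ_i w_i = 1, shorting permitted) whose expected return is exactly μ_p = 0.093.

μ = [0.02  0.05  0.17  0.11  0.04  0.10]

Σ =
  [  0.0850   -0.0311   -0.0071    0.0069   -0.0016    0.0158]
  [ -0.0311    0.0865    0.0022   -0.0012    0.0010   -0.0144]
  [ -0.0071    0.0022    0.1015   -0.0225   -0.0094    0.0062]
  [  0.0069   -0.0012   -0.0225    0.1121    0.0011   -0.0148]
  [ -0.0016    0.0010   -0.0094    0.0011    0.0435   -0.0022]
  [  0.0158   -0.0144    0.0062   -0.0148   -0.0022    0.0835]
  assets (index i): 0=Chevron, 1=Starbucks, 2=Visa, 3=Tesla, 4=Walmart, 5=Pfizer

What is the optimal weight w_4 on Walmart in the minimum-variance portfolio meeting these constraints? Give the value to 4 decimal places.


0.2005

g=Σ⁻¹μ = [0.3702  0.9043  2.0678  1.5601  1.3927  1.4432]
h=Σ⁻¹𝟙 = [17.0365  19.4911  15.0634  12.6827  26.8069  13.9495]
a=μᵀg=0.775788  b=𝟙ᵀg=7.738387  c=𝟙ᵀh=105.030112  D=ac−b²=21.598498
λ₁=(c·0.093−b)/D = (105.030112·0.093−7.738387)/21.598498 = 0.093961
λ₂=(a−b·0.093)/D = (0.775788−7.738387·0.093)/21.598498 = 0.002598
w* = 0.093961·g + 0.002598·h:
  w_0 = 0.093961·0.3702 + 0.002598·17.0365 = 0.0791  (Chevron)
  w_1 = 0.093961·0.9043 + 0.002598·19.4911 = 0.1356  (Starbucks)
  w_2 = 0.093961·2.0678 + 0.002598·15.0634 = 0.2334  (Visa)
  w_3 = 0.093961·1.5601 + 0.002598·12.6827 = 0.1795  (Tesla)
  w_4 = 0.093961·1.3927 + 0.002598·26.8069 = 0.2005  (Walmart)
  w_5 = 0.093961·1.4432 + 0.002598·13.9495 = 0.1718  (Pfizer)
Σw_i=1.0000  μᵀw=0.0930
σ²=wᵀΣw=λ₁·μ_p+λ₂ = 0.093961·0.093 + 0.002598 = 0.011337 ≈ 0.0113


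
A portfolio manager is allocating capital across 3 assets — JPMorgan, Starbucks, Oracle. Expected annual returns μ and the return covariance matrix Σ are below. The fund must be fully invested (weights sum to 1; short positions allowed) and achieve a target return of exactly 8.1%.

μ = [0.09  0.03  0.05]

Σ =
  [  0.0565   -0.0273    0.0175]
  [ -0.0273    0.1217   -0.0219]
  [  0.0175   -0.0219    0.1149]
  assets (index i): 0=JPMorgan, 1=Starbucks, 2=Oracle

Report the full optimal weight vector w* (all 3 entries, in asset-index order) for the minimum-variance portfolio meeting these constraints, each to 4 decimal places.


0.8505  0.1509  -0.0014

x=Σ⁻¹μ = [1.8478  0.7131  0.2897]
y=Σ⁻¹𝟙 = [22.2780  14.6732  8.1069]
a=μᵀx=0.202177  b=𝟙ᵀx=2.850562  c=𝟙ᵀy=45.058106  D=ac−b²=0.983992
λ₁=(c·0.081−b)/D = (45.058106·0.081−2.850562)/0.983992 = 0.812145
λ₂=(a−b·0.081)/D = (0.202177−2.850562·0.081)/0.983992 = -0.029186
w* = 0.812145·x + -0.029186·y:
  w_0 = 0.812145·1.8478 + -0.029186·22.2780 = 0.8505  (JPMorgan)
  w_1 = 0.812145·0.7131 + -0.029186·14.6732 = 0.1509  (Starbucks)
  w_2 = 0.812145·0.2897 + -0.029186·8.1069 = -0.0014  (Oracle)
Σw_i=1.0000  μᵀw=0.0810
σ²=wᵀΣw=λ₁·μ_p+λ₂ = 0.812145·0.081 + -0.029186 = 0.036598 ≈ 0.0366


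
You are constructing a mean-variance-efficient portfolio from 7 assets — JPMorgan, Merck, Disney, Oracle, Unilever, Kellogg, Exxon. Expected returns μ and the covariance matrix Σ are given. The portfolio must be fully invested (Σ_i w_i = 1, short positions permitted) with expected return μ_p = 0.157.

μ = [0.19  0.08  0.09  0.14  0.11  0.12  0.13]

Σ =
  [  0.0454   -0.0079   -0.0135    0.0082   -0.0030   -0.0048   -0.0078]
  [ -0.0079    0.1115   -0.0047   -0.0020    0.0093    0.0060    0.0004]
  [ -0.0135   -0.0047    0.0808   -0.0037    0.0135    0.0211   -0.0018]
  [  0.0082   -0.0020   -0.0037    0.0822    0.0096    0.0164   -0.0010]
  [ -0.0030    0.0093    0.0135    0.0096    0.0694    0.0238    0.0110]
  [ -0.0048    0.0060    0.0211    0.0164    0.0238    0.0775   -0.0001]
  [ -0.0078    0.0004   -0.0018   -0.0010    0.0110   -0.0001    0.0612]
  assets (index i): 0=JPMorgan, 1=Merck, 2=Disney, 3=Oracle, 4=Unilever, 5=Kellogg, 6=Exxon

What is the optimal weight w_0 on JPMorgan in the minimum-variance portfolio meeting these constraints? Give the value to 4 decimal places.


x=Σ⁻¹μ = [5.3446  1.1015  1.8727  1.0824  0.3879  0.9397  2.8027]
y=Σ⁻¹𝟙 = [31.8846  11.3047  16.8105  8.4857  4.4780  6.2812  20.1682]
a=μᵀx=1.943463  b=𝟙ᵀx=13.531574  c=𝟙ᵀy=99.412812  D=ac−b²=10.101571
λ₁=(c·0.157−b)/D = (99.412812·0.157−13.531574)/10.101571 = 0.205536
λ₂=(a−b·0.157)/D = (1.943463−13.531574·0.157)/10.101571 = -0.017917
w* = 0.205536·x + -0.017917·y:
  w_0 = 0.205536·5.3446 + -0.017917·31.8846 = 0.5272  (JPMorgan)
  w_1 = 0.205536·1.1015 + -0.017917·11.3047 = 0.0239  (Merck)
  w_2 = 0.205536·1.8727 + -0.017917·16.8105 = 0.0837  (Disney)
  w_3 = 0.205536·1.0824 + -0.017917·8.4857 = 0.0704  (Oracle)
  w_4 = 0.205536·0.3879 + -0.017917·4.4780 = -0.0005  (Unilever)
  w_5 = 0.205536·0.9397 + -0.017917·6.2812 = 0.0806  (Kellogg)
  w_6 = 0.205536·2.8027 + -0.017917·20.1682 = 0.2147  (Exxon)
Σw_i=1.0000  μᵀw=0.1570
σ²=wᵀΣw=λ₁·μ_p+λ₂ = 0.205536·0.157 + -0.017917 = 0.014352 ≈ 0.0144

0.5272


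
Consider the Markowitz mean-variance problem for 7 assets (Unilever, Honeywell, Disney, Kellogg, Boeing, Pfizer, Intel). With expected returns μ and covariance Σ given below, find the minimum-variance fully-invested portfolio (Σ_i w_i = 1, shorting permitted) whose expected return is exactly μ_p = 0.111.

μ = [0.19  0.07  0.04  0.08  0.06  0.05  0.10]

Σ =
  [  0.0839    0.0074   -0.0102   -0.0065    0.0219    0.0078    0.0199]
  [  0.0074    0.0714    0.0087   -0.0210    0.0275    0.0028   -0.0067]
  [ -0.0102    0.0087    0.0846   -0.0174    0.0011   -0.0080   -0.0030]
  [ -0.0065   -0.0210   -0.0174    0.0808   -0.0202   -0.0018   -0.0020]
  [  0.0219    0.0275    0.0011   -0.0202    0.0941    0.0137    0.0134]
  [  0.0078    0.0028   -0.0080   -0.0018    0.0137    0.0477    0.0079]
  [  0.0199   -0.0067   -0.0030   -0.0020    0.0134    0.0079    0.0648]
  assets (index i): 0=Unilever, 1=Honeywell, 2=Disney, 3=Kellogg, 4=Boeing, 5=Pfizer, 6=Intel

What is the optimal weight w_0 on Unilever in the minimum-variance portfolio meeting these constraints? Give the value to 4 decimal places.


0.3280

u=Σ⁻¹μ = [2.1305  1.2567  1.0642  1.7288  -0.1238  0.7301  1.0581]
v=Σ⁻¹𝟙 = [8.5730  16.6531  18.1004  23.0028  3.8490  19.2422  12.9273]
a=μᵀu=0.808529  b=𝟙ᵀu=7.844612  c=𝟙ᵀv=102.347906  D=ac−b²=21.213278
λ₁=(c·0.111−b)/D = (102.347906·0.111−7.844612)/21.213278 = 0.165746
λ₂=(a−b·0.111)/D = (0.808529−7.844612·0.111)/21.213278 = -0.002933
w* = 0.165746·u + -0.002933·v:
  w_0 = 0.165746·2.1305 + -0.002933·8.5730 = 0.3280  (Unilever)
  w_1 = 0.165746·1.2567 + -0.002933·16.6531 = 0.1594  (Honeywell)
  w_2 = 0.165746·1.0642 + -0.002933·18.1004 = 0.1233  (Disney)
  w_3 = 0.165746·1.7288 + -0.002933·23.0028 = 0.2191  (Kellogg)
  w_4 = 0.165746·-0.1238 + -0.002933·3.8490 = -0.0318  (Boeing)
  w_5 = 0.165746·0.7301 + -0.002933·19.2422 = 0.0646  (Pfizer)
  w_6 = 0.165746·1.0581 + -0.002933·12.9273 = 0.1375  (Intel)
Σw_i=1.0000  μᵀw=0.1110
σ²=wᵀΣw=λ₁·μ_p+λ₂ = 0.165746·0.111 + -0.002933 = 0.015465 ≈ 0.0155


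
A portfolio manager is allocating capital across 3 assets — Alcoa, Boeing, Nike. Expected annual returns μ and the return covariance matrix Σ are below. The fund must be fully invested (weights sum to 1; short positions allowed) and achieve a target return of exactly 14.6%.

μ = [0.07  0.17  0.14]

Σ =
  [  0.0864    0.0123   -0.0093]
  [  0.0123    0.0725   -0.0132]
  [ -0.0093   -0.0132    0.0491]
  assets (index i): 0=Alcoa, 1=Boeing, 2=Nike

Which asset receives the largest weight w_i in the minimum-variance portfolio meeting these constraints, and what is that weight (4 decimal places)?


Nike (0.5091)

p=Σ⁻¹μ = [0.8049  2.8970  3.7826]
q=Σ⁻¹𝟙 = [12.1216  16.6792  27.1466]
a=μᵀp=1.078392  b=𝟙ᵀp=7.484488  c=𝟙ᵀq=55.947346  D=ac−b²=4.315630
λ₁=(c·0.146−b)/D = (55.947346·0.146−7.484488)/4.315630 = 0.158453
λ₂=(a−b·0.146)/D = (1.078392−7.484488·0.146)/4.315630 = -0.003323
w* = 0.158453·p + -0.003323·q:
  w_0 = 0.158453·0.8049 + -0.003323·12.1216 = 0.0873  (Alcoa)
  w_1 = 0.158453·2.8970 + -0.003323·16.6792 = 0.4036  (Boeing)
  w_2 = 0.158453·3.7826 + -0.003323·27.1466 = 0.5091  (Nike)
Σw_i=1.0000  μᵀw=0.1460
σ²=wᵀΣw=λ₁·μ_p+λ₂ = 0.158453·0.146 + -0.003323 = 0.019811 ≈ 0.0198


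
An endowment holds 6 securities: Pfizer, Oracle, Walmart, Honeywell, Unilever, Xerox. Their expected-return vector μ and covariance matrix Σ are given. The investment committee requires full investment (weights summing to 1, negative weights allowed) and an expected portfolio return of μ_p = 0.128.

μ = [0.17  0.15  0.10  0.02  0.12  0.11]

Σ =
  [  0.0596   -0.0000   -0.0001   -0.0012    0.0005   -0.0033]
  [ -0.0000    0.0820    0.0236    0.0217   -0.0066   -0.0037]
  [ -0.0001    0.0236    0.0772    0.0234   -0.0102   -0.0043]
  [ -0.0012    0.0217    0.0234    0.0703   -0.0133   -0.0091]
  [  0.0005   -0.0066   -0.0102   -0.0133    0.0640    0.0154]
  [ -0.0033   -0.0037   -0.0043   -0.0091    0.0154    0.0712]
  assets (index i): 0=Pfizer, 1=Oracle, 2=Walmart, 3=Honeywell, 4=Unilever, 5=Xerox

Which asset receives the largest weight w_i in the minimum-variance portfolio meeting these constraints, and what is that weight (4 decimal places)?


g=Σ⁻¹μ = [2.9172  1.7340  1.1036  -0.0319  1.8559  1.4314]
h=Σ⁻¹𝟙 = [17.7005  7.7899  9.3962  14.0782  17.3735  13.8792]
a=μᵀg=1.245923  b=𝟙ᵀg=9.010281  c=𝟙ᵀh=80.217469  D=ac−b²=18.759622
λ₁=(c·0.128−b)/D = (80.217469·0.128−9.010281)/18.759622 = 0.067035
λ₂=(a−b·0.128)/D = (1.245923−9.010281·0.128)/18.759622 = 0.004937
w* = 0.067035·g + 0.004937·h:
  w_0 = 0.067035·2.9172 + 0.004937·17.7005 = 0.2829  (Pfizer)
  w_1 = 0.067035·1.7340 + 0.004937·7.7899 = 0.1547  (Oracle)
  w_2 = 0.067035·1.1036 + 0.004937·9.3962 = 0.1204  (Walmart)
  w_3 = 0.067035·-0.0319 + 0.004937·14.0782 = 0.0674  (Honeywell)
  w_4 = 0.067035·1.8559 + 0.004937·17.3735 = 0.2102  (Unilever)
  w_5 = 0.067035·1.4314 + 0.004937·13.8792 = 0.1645  (Xerox)
Σw_i=1.0000  μᵀw=0.1280
σ²=wᵀΣw=λ₁·μ_p+λ₂ = 0.067035·0.128 + 0.004937 = 0.013517 ≈ 0.0135

Pfizer (0.2829)


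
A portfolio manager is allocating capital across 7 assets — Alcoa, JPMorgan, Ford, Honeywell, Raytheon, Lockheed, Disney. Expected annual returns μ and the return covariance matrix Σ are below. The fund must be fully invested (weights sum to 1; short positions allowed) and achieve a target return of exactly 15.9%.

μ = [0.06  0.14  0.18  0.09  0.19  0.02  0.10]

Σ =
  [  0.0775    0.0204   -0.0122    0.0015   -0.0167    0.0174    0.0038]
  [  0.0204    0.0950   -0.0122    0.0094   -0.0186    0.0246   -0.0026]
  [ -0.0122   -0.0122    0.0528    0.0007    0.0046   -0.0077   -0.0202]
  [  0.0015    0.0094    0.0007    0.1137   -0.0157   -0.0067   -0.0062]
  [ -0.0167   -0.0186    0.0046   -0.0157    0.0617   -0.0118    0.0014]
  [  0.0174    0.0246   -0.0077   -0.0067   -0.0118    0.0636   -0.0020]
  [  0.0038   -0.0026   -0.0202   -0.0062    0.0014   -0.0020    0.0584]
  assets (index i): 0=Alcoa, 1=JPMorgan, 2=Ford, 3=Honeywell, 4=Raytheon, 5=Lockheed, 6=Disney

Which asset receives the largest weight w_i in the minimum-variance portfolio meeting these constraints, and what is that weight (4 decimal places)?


Ford (0.3275)

u=Σ⁻¹μ = [1.5413  2.4695  5.4478  1.3537  4.2180  0.6378  3.6708]
v=Σ⁻¹𝟙 = [15.5575  11.9631  37.3318  14.0085  27.7271  18.9553  31.0280]
a=μᵀu=2.721898  b=𝟙ᵀu=19.338834  c=𝟙ᵀv=156.571296  D=ac−b²=52.180528
λ₁=(c·0.159−b)/D = (156.571296·0.159−19.338834)/52.180528 = 0.106477
λ₂=(a−b·0.159)/D = (2.721898−19.338834·0.159)/52.180528 = -0.006765
w* = 0.106477·u + -0.006765·v:
  w_0 = 0.106477·1.5413 + -0.006765·15.5575 = 0.0589  (Alcoa)
  w_1 = 0.106477·2.4695 + -0.006765·11.9631 = 0.1820  (JPMorgan)
  w_2 = 0.106477·5.4478 + -0.006765·37.3318 = 0.3275  (Ford)
  w_3 = 0.106477·1.3537 + -0.006765·14.0085 = 0.0494  (Honeywell)
  w_4 = 0.106477·4.2180 + -0.006765·27.7271 = 0.2616  (Raytheon)
  w_5 = 0.106477·0.6378 + -0.006765·18.9553 = -0.0603  (Lockheed)
  w_6 = 0.106477·3.6708 + -0.006765·31.0280 = 0.1810  (Disney)
Σw_i=1.0000  μᵀw=0.1590
σ²=wᵀΣw=λ₁·μ_p+λ₂ = 0.106477·0.159 + -0.006765 = 0.010165 ≈ 0.0102


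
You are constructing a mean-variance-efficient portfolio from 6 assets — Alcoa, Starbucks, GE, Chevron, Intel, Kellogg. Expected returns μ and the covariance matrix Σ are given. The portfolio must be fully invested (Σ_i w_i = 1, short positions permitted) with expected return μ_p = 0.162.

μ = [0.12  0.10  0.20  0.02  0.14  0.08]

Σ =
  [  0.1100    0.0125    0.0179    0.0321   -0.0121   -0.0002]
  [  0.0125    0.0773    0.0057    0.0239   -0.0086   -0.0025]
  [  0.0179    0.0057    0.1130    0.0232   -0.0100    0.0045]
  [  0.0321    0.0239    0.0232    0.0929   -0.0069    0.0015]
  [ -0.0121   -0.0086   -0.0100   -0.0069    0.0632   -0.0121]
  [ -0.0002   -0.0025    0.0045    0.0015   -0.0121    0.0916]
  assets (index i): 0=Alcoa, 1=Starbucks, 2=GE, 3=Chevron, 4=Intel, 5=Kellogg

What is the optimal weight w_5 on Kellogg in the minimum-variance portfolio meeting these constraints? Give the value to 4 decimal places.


0.1285

u=Σ⁻¹μ = [1.1982  1.6179  1.9045  -0.8798  3.1097  1.2518]
v=Σ⁻¹𝟙 = [7.7078  12.8167  7.5899  4.4208  23.3928  13.9285]
a=μᵀu=1.204381  b=𝟙ᵀu=8.202290  c=𝟙ᵀv=69.856591  D=ac−b²=16.856388
λ₁=(c·0.162−b)/D = (69.856591·0.162−8.202290)/16.856388 = 0.184765
λ₂=(a−b·0.162)/D = (1.204381−8.202290·0.162)/16.856388 = -0.007379
w* = 0.184765·u + -0.007379·v:
  w_0 = 0.184765·1.1982 + -0.007379·7.7078 = 0.1645  (Alcoa)
  w_1 = 0.184765·1.6179 + -0.007379·12.8167 = 0.2044  (Starbucks)
  w_2 = 0.184765·1.9045 + -0.007379·7.5899 = 0.2959  (GE)
  w_3 = 0.184765·-0.8798 + -0.007379·4.4208 = -0.1952  (Chevron)
  w_4 = 0.184765·3.1097 + -0.007379·23.3928 = 0.4019  (Intel)
  w_5 = 0.184765·1.2518 + -0.007379·13.9285 = 0.1285  (Kellogg)
Σw_i=1.0000  μᵀw=0.1620
σ²=wᵀΣw=λ₁·μ_p+λ₂ = 0.184765·0.162 + -0.007379 = 0.022553 ≈ 0.0226


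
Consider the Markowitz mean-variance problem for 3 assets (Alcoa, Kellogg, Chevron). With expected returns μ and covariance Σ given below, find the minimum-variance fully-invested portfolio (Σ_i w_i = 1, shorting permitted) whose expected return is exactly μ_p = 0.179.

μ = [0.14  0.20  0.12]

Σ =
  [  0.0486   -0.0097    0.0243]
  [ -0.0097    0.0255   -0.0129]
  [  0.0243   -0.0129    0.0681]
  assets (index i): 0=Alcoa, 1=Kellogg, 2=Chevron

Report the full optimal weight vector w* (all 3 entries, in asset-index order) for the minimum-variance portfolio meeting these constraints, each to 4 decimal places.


g=Σ⁻¹μ = [3.7734  10.4945  2.4036]
h=Σ⁻¹𝟙 = [23.3520  56.7500  17.1017]
a=μᵀg=2.915602  b=𝟙ᵀg=16.671474  c=𝟙ᵀh=97.203619  D=ac−b²=5.469010
λ₁=(c·0.179−b)/D = (97.203619·0.179−16.671474)/5.469010 = 0.133109
λ₂=(a−b·0.179)/D = (2.915602−16.671474·0.179)/5.469010 = -0.012542
w* = 0.133109·g + -0.012542·h:
  w_0 = 0.133109·3.7734 + -0.012542·23.3520 = 0.2094  (Alcoa)
  w_1 = 0.133109·10.4945 + -0.012542·56.7500 = 0.6852  (Kellogg)
  w_2 = 0.133109·2.4036 + -0.012542·17.1017 = 0.1055  (Chevron)
Σw_i=1.0000  μᵀw=0.1790
σ²=wᵀΣw=λ₁·μ_p+λ₂ = 0.133109·0.179 + -0.012542 = 0.011285 ≈ 0.0113

0.2094  0.6852  0.1055


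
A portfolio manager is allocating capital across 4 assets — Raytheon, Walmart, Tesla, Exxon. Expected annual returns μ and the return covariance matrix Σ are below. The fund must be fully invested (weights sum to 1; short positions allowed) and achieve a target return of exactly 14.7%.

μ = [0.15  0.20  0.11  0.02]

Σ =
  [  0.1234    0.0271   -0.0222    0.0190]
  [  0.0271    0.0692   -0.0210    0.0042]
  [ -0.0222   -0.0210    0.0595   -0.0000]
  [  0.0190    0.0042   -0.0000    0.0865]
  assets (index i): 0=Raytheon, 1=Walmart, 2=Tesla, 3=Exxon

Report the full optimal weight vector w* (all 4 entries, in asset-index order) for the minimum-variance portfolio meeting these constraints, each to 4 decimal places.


u=Σ⁻¹μ = [1.0979  3.5352  3.5061  -0.1816]
v=Σ⁻¹𝟙 = [7.2521  19.0205  26.2257  9.0442]
a=μᵀu=1.253770  b=𝟙ᵀu=7.957638  c=𝟙ᵀv=61.542564  D=ac−b²=13.836247
λ₁=(c·0.147−b)/D = (61.542564·0.147−7.957638)/13.836247 = 0.078715
λ₂=(a−b·0.147)/D = (1.253770−7.957638·0.147)/13.836247 = 0.006071
w* = 0.078715·u + 0.006071·v:
  w_0 = 0.078715·1.0979 + 0.006071·7.2521 = 0.1304  (Raytheon)
  w_1 = 0.078715·3.5352 + 0.006071·19.0205 = 0.3937  (Walmart)
  w_2 = 0.078715·3.5061 + 0.006071·26.2257 = 0.4352  (Tesla)
  w_3 = 0.078715·-0.1816 + 0.006071·9.0442 = 0.0406  (Exxon)
Σw_i=1.0000  μᵀw=0.1470
σ²=wᵀΣw=λ₁·μ_p+λ₂ = 0.078715·0.147 + 0.006071 = 0.017642 ≈ 0.0176

0.1304  0.3937  0.4352  0.0406


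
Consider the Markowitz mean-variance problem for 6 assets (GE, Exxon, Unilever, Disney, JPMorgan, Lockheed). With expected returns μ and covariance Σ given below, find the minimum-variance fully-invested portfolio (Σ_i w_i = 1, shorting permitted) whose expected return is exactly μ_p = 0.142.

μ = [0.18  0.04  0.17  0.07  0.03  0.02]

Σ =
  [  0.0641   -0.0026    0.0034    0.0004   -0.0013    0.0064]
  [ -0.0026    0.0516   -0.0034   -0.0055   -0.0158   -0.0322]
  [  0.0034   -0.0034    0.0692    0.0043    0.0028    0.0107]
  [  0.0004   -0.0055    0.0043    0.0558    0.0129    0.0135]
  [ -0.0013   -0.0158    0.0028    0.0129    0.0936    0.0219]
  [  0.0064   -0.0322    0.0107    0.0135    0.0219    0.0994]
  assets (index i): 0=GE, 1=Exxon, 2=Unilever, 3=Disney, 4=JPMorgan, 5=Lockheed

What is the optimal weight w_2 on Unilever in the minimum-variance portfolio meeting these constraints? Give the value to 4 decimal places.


g=Σ⁻¹μ = [2.7418  1.2670  2.3074  1.1090  0.3607  -0.0434]
h=Σ⁻¹𝟙 = [15.0518  35.0541  11.8130  14.2242  11.0304  14.8131]
a=μᵀg=1.024050  b=𝟙ᵀg=7.742575  c=𝟙ᵀh=101.986696  D=ac−b²=44.492053
λ₁=(c·0.142−b)/D = (101.986696·0.142−7.742575)/44.492053 = 0.151477
λ₂=(a−b·0.142)/D = (1.024050−7.742575·0.142)/44.492053 = -0.001695
w* = 0.151477·g + -0.001695·h:
  w_0 = 0.151477·2.7418 + -0.001695·15.0518 = 0.3898  (GE)
  w_1 = 0.151477·1.2670 + -0.001695·35.0541 = 0.1325  (Exxon)
  w_2 = 0.151477·2.3074 + -0.001695·11.8130 = 0.3295  (Unilever)
  w_3 = 0.151477·1.1090 + -0.001695·14.2242 = 0.1439  (Disney)
  w_4 = 0.151477·0.3607 + -0.001695·11.0304 = 0.0360  (JPMorgan)
  w_5 = 0.151477·-0.0434 + -0.001695·14.8131 = -0.0317  (Lockheed)
Σw_i=1.0000  μᵀw=0.1420
σ²=wᵀΣw=λ₁·μ_p+λ₂ = 0.151477·0.142 + -0.001695 = 0.019815 ≈ 0.0198

0.3295


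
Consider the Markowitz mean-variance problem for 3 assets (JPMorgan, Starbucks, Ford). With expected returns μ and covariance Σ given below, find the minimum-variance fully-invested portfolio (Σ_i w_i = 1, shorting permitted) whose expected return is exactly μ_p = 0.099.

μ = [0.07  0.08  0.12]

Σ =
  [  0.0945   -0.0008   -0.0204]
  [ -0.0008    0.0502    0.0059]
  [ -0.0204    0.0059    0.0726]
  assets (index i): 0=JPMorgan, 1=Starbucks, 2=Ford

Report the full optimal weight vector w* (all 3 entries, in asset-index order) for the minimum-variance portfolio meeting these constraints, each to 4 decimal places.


0.2244  0.2445  0.5311

u=Σ⁻¹μ = [1.1550  1.3929  1.8642]
v=Σ⁻¹𝟙 = [14.2546  18.2320  16.2979]
a=μᵀu=0.415990  b=𝟙ᵀu=4.412128  c=𝟙ᵀv=48.784497  D=ac−b²=0.826975
λ₁=(c·0.099−b)/D = (48.784497·0.099−4.412128)/0.826975 = 0.504897
λ₂=(a−b·0.099)/D = (0.415990−4.412128·0.099)/0.826975 = -0.025165
w* = 0.504897·u + -0.025165·v:
  w_0 = 0.504897·1.1550 + -0.025165·14.2546 = 0.2244  (JPMorgan)
  w_1 = 0.504897·1.3929 + -0.025165·18.2320 = 0.2445  (Starbucks)
  w_2 = 0.504897·1.8642 + -0.025165·16.2979 = 0.5311  (Ford)
Σw_i=1.0000  μᵀw=0.0990
σ²=wᵀΣw=λ₁·μ_p+λ₂ = 0.504897·0.099 + -0.025165 = 0.024820 ≈ 0.0248


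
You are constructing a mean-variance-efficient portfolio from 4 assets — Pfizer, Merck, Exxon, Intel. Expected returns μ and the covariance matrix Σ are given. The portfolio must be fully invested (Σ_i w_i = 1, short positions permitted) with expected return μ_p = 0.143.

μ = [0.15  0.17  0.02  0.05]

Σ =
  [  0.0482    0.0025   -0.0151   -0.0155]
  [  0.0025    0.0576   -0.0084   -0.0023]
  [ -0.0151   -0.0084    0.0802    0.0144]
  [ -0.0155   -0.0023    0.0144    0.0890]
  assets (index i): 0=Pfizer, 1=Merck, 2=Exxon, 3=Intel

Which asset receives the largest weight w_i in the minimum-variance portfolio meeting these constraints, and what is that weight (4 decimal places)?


Pfizer (0.4470)

x=Σ⁻¹μ = [3.6406  2.9905  1.0500  1.1032]
y=Σ⁻¹𝟙 = [29.7790  19.1913  17.5581  14.0773]
a=μᵀx=1.130649  b=𝟙ᵀx=8.784389  c=𝟙ᵀy=80.605595  D=ac−b²=13.971169
λ₁=(c·0.143−b)/D = (80.605595·0.143−8.784389)/13.971169 = 0.196276
λ₂=(a−b·0.143)/D = (1.130649−8.784389·0.143)/13.971169 = -0.008984
w* = 0.196276·x + -0.008984·y:
  w_0 = 0.196276·3.6406 + -0.008984·29.7790 = 0.4470  (Pfizer)
  w_1 = 0.196276·2.9905 + -0.008984·19.1913 = 0.4146  (Merck)
  w_2 = 0.196276·1.0500 + -0.008984·17.5581 = 0.0483  (Exxon)
  w_3 = 0.196276·1.1032 + -0.008984·14.0773 = 0.0901  (Intel)
Σw_i=1.0000  μᵀw=0.1430
σ²=wᵀΣw=λ₁·μ_p+λ₂ = 0.196276·0.143 + -0.008984 = 0.019083 ≈ 0.0191
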